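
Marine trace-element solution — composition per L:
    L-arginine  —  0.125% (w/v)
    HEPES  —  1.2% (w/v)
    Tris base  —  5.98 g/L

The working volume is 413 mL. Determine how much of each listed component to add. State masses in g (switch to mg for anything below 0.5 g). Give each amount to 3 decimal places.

Working volume: 413 mL = 0.413 L.
L-arginine: 0.125% w/v = 1.25 g/L → 1.25 × 0.413 L = 0.516 g
HEPES: 1.2% w/v = 12 g/L → 12 × 0.413 L = 4.956 g
Tris base: 5.98 g/L × 0.413 L = 2.470 g

L-arginine 0.516 g; HEPES 4.956 g; Tris base 2.470 g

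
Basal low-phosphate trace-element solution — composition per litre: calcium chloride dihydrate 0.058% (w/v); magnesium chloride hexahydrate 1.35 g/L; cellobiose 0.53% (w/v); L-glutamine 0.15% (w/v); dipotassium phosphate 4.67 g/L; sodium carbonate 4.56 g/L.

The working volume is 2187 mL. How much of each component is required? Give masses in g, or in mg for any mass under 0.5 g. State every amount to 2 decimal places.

Target volume = 2187 mL = 2.187 L.
calcium chloride dihydrate: 0.058% w/v = 0.58 g/L → 0.58 × 2.187 L = 1.27 g
magnesium chloride hexahydrate: 1.35 g/L × 2.187 L = 2.95 g
cellobiose: 0.53 g per 100 mL × 2187 mL ÷ 100 = 11.59 g
L-glutamine: 0.15% w/v = 1.5 g/L → 1.5 × 2.187 L = 3.28 g
dipotassium phosphate: 4.67 g/L × 2.187 L = 10.21 g
sodium carbonate: 4.56 g/L × 2.187 L = 9.97 g

calcium chloride dihydrate 1.27 g; magnesium chloride hexahydrate 2.95 g; cellobiose 11.59 g; L-glutamine 3.28 g; dipotassium phosphate 10.21 g; sodium carbonate 9.97 g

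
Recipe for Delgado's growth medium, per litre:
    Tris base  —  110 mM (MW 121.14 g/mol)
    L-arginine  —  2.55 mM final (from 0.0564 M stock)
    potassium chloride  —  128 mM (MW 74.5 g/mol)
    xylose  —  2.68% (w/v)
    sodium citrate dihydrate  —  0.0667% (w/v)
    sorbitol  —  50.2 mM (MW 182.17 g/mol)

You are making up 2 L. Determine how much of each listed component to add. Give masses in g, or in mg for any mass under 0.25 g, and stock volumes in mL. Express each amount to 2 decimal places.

Tris base 26.65 g; L-arginine 90.43 mL; potassium chloride 19.07 g; xylose 53.60 g; sodium citrate dihydrate 1.33 g; sorbitol 18.29 g

Working volume: 2 L.
Tris base: 110 mmol/L × 121.14 g/mol × 2 L ÷ 1000 = 26.65 g
L-arginine: dilute stock: 2.55 mM × 2000 mL ÷ 56.4 mM = 90.43 mL
potassium chloride: 128 mmol/L × 74.5 g/mol × 2 L ÷ 1000 = 19.07 g
xylose: 2.68 g per 100 mL × 2000 mL ÷ 100 = 53.60 g
sodium citrate dihydrate: 0.0667% w/v = 0.667 g/L → 0.667 × 2 L = 1.33 g
sorbitol: 50.2 mmol/L × 182.17 g/mol × 2 L ÷ 1000 = 18.29 g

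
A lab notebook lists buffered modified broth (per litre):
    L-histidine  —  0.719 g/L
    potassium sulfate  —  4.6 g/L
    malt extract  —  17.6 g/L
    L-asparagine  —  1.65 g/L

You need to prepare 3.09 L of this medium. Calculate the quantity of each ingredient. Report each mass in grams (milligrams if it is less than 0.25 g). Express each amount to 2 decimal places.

L-histidine 2.22 g; potassium sulfate 14.21 g; malt extract 54.38 g; L-asparagine 5.10 g

Working volume: 3.09 L.
L-histidine: 0.719 g/L × 3.09 L = 2.22 g
potassium sulfate: 4.6 g/L × 3.09 L = 14.21 g
malt extract: 17.6 g/L × 3.09 L = 54.38 g
L-asparagine: 1.65 g/L × 3.09 L = 5.10 g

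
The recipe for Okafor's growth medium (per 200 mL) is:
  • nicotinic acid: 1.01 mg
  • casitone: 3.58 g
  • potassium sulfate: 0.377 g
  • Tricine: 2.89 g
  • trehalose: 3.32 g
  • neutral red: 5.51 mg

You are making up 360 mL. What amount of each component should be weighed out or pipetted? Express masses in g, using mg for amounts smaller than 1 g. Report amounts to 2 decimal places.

Ratio of target to recipe volume: 360 / 200 = 1.8.
nicotinic acid: 1.01 mg × (360 mL / 200 mL) = 1.82 mg
casitone: 3.58 g × (360 mL / 200 mL) = 6.44 g
potassium sulfate: 0.377 g × (360 mL / 200 mL) = 0.6786 g = 678.60 mg
Tricine: 2.89 g × (360 mL / 200 mL) = 5.20 g
trehalose: 3.32 g × (360 mL / 200 mL) = 5.98 g
neutral red: 5.51 mg × (360 mL / 200 mL) = 9.92 mg

nicotinic acid 1.82 mg; casitone 6.44 g; potassium sulfate 678.60 mg; Tricine 5.20 g; trehalose 5.98 g; neutral red 9.92 mg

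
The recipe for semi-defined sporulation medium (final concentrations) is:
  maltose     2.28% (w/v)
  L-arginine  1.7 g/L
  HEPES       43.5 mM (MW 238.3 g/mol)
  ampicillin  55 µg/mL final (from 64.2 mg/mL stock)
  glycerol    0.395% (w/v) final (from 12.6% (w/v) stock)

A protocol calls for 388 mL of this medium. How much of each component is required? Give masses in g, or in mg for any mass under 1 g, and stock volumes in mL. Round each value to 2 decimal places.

Target volume = 388 mL = 0.388 L.
maltose: 2.28% w/v = 22.8 g/L → 22.8 × 0.388 L = 8.85 g
L-arginine: 1.7 g/L × 0.388 L = 0.6596 g = 659.60 mg
HEPES: 43.5 mmol/L × 238.3 g/mol × 0.388 L ÷ 1000 = 4.02 g
ampicillin: dilute stock: 55 µg/mL × 388 mL ÷ 64200 µg/mL = 0.33 mL
glycerol: C1V1 = C2V2 → 0.395% ÷ 12.6% × 388 mL = 12.16 mL

maltose 8.85 g; L-arginine 659.60 mg; HEPES 4.02 g; ampicillin 0.33 mL; glycerol 12.16 mL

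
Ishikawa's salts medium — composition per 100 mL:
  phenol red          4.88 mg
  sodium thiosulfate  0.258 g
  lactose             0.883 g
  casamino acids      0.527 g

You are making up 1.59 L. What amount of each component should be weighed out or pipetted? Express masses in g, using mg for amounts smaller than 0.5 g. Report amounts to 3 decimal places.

Ratio of target to recipe volume: 1590 / 100 = 15.9.
phenol red: 4.88 mg × (1590 mL / 100 mL) = 77.592 mg
sodium thiosulfate: 0.258 g × (1590 mL / 100 mL) = 4.102 g
lactose: 0.883 g × (1590 mL / 100 mL) = 14.040 g
casamino acids: 0.527 g × (1590 mL / 100 mL) = 8.379 g

phenol red 77.592 mg; sodium thiosulfate 4.102 g; lactose 14.040 g; casamino acids 8.379 g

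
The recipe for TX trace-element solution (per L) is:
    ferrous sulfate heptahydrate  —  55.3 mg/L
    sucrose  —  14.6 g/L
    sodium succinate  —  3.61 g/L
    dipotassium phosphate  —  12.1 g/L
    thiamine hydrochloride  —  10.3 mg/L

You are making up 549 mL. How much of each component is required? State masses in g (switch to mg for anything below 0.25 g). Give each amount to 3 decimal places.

Scale factor relative to 1 L: 0.549.
ferrous sulfate heptahydrate: 55.3 mg/L × 0.549 L = 30.360 mg
sucrose: 14.6 g/L × 0.549 L = 8.015 g
sodium succinate: 3.61 g/L × 0.549 L = 1.982 g
dipotassium phosphate: 12.1 g/L × 0.549 L = 6.643 g
thiamine hydrochloride: 10.3 mg/L × 0.549 L = 5.655 mg

ferrous sulfate heptahydrate 30.360 mg; sucrose 8.015 g; sodium succinate 1.982 g; dipotassium phosphate 6.643 g; thiamine hydrochloride 5.655 mg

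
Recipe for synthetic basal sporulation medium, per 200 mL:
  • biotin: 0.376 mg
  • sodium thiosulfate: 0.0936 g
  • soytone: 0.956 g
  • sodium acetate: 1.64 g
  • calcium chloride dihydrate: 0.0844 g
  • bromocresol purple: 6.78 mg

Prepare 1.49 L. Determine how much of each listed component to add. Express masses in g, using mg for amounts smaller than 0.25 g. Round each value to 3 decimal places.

biotin 2.801 mg; sodium thiosulfate 0.697 g; soytone 7.122 g; sodium acetate 12.218 g; calcium chloride dihydrate 0.629 g; bromocresol purple 50.511 mg

Scale factor = 1490 mL / 200 mL = 7.45.
biotin: 0.376 mg × (1490 mL / 200 mL) = 2.801 mg
sodium thiosulfate: 0.0936 g × (1490 mL / 200 mL) = 0.697 g
soytone: 0.956 g × (1490 mL / 200 mL) = 7.122 g
sodium acetate: 1.64 g × (1490 mL / 200 mL) = 12.218 g
calcium chloride dihydrate: 0.0844 g × (1490 mL / 200 mL) = 0.629 g
bromocresol purple: 6.78 mg × (1490 mL / 200 mL) = 50.511 mg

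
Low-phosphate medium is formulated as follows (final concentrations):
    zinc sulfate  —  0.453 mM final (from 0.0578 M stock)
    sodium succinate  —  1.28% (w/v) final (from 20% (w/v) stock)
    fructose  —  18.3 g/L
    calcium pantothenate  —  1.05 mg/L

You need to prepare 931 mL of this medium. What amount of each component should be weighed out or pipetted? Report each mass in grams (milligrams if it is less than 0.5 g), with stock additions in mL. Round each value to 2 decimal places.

Working volume: 931 mL = 0.931 L.
zinc sulfate: V = C2·V2/C1 = 0.453 mM × 931 mL ÷ 57.8 mM = 7.30 mL
sodium succinate: C1V1 = C2V2 → 1.28% ÷ 20% × 931 mL = 59.58 mL
fructose: 18.3 g/L × 0.931 L = 17.04 g
calcium pantothenate: 1.05 mg/L × 0.931 L = 0.98 mg

zinc sulfate 7.30 mL; sodium succinate 59.58 mL; fructose 17.04 g; calcium pantothenate 0.98 mg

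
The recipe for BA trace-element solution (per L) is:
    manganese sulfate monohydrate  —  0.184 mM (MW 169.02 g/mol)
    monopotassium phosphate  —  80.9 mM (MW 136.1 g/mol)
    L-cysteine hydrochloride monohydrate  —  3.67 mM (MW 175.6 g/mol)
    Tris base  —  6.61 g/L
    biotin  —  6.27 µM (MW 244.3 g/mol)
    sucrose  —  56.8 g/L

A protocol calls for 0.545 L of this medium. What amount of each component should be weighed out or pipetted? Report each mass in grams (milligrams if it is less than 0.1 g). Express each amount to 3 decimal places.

manganese sulfate monohydrate 16.949 mg; monopotassium phosphate 6.001 g; L-cysteine hydrochloride monohydrate 0.351 g; Tris base 3.602 g; biotin 0.835 mg; sucrose 30.956 g

Working volume: 0.545 L.
manganese sulfate monohydrate: 0.184 mmol/L × 169.02 mg/mmol × 0.545 L = 16.949 mg
monopotassium phosphate: 80.9 mmol/L × 136.1 g/mol × 0.545 L ÷ 1000 = 6.001 g
L-cysteine hydrochloride monohydrate: 3.67 mmol/L × 175.6 g/mol × 0.545 L ÷ 1000 = 0.351 g
Tris base: 6.61 g/L × 0.545 L = 3.602 g
biotin: 6.27 µmol/L × 244.3 g/mol × 0.545 L ÷ 1000 = 0.835 mg
sucrose: 56.8 g/L × 0.545 L = 30.956 g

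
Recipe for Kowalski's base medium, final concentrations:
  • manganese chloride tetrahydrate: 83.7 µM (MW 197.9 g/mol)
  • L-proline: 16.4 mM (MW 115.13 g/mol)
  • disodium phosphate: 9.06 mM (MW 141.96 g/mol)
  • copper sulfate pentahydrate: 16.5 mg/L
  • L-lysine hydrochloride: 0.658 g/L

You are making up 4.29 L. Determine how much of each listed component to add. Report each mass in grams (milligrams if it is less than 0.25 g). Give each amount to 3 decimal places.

Scale factor relative to 1 L: 4.29.
manganese chloride tetrahydrate: 83.7 µmol/L × 197.9 g/mol × 4.29 L ÷ 1000 = 71.061 mg
L-proline: 16.4 mmol/L × 115.13 g/mol × 4.29 L ÷ 1000 = 8.100 g
disodium phosphate: 9.06 mmol/L × 141.96 g/mol × 4.29 L ÷ 1000 = 5.518 g
copper sulfate pentahydrate: 16.5 mg/L × 4.29 L = 70.785 mg
L-lysine hydrochloride: 0.658 g/L × 4.29 L = 2.823 g

manganese chloride tetrahydrate 71.061 mg; L-proline 8.100 g; disodium phosphate 5.518 g; copper sulfate pentahydrate 70.785 mg; L-lysine hydrochloride 2.823 g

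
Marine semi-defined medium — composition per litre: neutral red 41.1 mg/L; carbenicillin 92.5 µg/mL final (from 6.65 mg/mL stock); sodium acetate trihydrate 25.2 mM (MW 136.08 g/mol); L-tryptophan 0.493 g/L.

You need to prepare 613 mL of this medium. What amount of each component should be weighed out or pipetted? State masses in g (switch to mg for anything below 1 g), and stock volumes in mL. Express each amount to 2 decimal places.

neutral red 25.19 mg; carbenicillin 8.53 mL; sodium acetate trihydrate 2.10 g; L-tryptophan 302.21 mg

Working volume: 613 mL = 0.613 L.
neutral red: 41.1 mg/L × 0.613 L = 25.19 mg
carbenicillin: C1V1 = C2V2 → 92.5 µg/mL × 613 mL ÷ 6650 µg/mL = 8.53 mL
sodium acetate trihydrate: 25.2 mmol/L × 136.08 g/mol × 0.613 L ÷ 1000 = 2.10 g
L-tryptophan: 0.493 g/L × 0.613 L = 0.302209 g = 302.21 mg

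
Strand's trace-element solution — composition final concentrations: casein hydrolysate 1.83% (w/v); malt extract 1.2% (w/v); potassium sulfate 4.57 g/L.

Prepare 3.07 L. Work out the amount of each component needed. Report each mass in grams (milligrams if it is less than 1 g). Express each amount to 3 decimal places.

casein hydrolysate 56.181 g; malt extract 36.840 g; potassium sulfate 14.030 g

Working volume: 3.07 L.
casein hydrolysate: 1.83 g per 100 mL × 3070 mL ÷ 100 = 56.181 g
malt extract: 1.2% w/v = 12 g/L → 12 × 3.07 L = 36.840 g
potassium sulfate: 4.57 g/L × 3.07 L = 14.030 g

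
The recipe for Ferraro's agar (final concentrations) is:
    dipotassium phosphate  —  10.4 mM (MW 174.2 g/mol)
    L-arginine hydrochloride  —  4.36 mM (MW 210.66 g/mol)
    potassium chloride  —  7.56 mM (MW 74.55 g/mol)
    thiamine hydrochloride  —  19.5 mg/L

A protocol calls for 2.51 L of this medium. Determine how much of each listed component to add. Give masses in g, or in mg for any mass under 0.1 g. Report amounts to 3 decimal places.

dipotassium phosphate 4.547 g; L-arginine hydrochloride 2.305 g; potassium chloride 1.415 g; thiamine hydrochloride 48.945 mg

Working volume: 2.51 L.
dipotassium phosphate: 10.4 mmol/L × 174.2 g/mol × 2.51 L ÷ 1000 = 4.547 g
L-arginine hydrochloride: 4.36 mmol/L × 210.66 g/mol × 2.51 L ÷ 1000 = 2.305 g
potassium chloride: 7.56 mmol/L × 74.55 g/mol × 2.51 L ÷ 1000 = 1.415 g
thiamine hydrochloride: 19.5 mg/L × 2.51 L = 48.945 mg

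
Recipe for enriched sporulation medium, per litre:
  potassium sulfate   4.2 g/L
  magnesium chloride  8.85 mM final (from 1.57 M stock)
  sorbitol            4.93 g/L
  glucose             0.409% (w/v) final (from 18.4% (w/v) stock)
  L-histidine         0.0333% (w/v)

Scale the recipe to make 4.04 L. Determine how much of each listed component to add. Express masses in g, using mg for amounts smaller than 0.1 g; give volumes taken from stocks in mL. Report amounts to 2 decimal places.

potassium sulfate 16.97 g; magnesium chloride 22.77 mL; sorbitol 19.92 g; glucose 89.80 mL; L-histidine 1.35 g

Working volume: 4.04 L.
potassium sulfate: 4.2 g/L × 4.04 L = 16.97 g
magnesium chloride: V = C2·V2/C1 = 8.85 mM × 4040 mL ÷ 1570 mM = 22.77 mL
sorbitol: 4.93 g/L × 4.04 L = 19.92 g
glucose: C1V1 = C2V2 → 0.409% ÷ 18.4% × 4040 mL = 89.80 mL
L-histidine: 0.0333% w/v = 0.333 g/L → 0.333 × 4.04 L = 1.35 g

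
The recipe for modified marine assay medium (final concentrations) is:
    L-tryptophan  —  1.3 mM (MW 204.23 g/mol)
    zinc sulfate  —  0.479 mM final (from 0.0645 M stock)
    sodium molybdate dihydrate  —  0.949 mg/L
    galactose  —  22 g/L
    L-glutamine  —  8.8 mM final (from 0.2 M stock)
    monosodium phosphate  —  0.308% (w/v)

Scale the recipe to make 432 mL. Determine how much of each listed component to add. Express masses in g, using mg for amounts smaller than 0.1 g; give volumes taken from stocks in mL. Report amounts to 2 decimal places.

Working volume: 432 mL = 0.432 L.
L-tryptophan: 1.3 mmol/L × 204.23 g/mol × 0.432 L ÷ 1000 = 0.11 g
zinc sulfate: C1V1 = C2V2 → 0.479 mM × 432 mL ÷ 64.5 mM = 3.21 mL
sodium molybdate dihydrate: 0.949 mg/L × 0.432 L = 0.41 mg
galactose: 22 g/L × 0.432 L = 9.50 g
L-glutamine: C1V1 = C2V2 → 8.8 mM × 432 mL ÷ 200 mM = 19.01 mL
monosodium phosphate: 0.308% w/v = 3.08 g/L → 3.08 × 0.432 L = 1.33 g

L-tryptophan 0.11 g; zinc sulfate 3.21 mL; sodium molybdate dihydrate 0.41 mg; galactose 9.50 g; L-glutamine 19.01 mL; monosodium phosphate 1.33 g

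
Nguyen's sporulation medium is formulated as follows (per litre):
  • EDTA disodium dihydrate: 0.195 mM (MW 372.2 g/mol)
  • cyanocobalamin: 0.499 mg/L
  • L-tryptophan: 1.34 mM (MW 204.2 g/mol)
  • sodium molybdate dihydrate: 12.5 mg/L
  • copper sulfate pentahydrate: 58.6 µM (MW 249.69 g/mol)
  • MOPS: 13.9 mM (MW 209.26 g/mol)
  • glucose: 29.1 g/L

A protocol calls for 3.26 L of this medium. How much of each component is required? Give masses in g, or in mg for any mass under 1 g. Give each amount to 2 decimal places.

EDTA disodium dihydrate 236.61 mg; cyanocobalamin 1.63 mg; L-tryptophan 892.03 mg; sodium molybdate dihydrate 40.75 mg; copper sulfate pentahydrate 47.70 mg; MOPS 9.48 g; glucose 94.87 g

Scale factor relative to 1 L: 3.26.
EDTA disodium dihydrate: 0.195 mmol/L × 372.2 mg/mmol × 3.26 L = 236.61 mg
cyanocobalamin: 0.499 mg/L × 3.26 L = 1.63 mg
L-tryptophan: 1.34 mmol/L × 204.2 mg/mmol × 3.26 L = 892.03 mg
sodium molybdate dihydrate: 12.5 mg/L × 3.26 L = 40.75 mg
copper sulfate pentahydrate: 58.6 µmol/L × 249.69 g/mol × 3.26 L ÷ 1000 = 47.70 mg
MOPS: 13.9 mmol/L × 209.26 g/mol × 3.26 L ÷ 1000 = 9.48 g
glucose: 29.1 g/L × 3.26 L = 94.87 g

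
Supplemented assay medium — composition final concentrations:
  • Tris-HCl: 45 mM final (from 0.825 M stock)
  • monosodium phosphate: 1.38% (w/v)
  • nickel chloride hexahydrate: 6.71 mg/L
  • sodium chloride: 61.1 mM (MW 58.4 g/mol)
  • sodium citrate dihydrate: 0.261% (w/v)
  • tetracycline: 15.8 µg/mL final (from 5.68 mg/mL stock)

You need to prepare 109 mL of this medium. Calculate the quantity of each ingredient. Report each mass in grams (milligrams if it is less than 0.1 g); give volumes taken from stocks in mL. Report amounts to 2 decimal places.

Working volume: 109 mL = 0.109 L.
Tris-HCl: C1V1 = C2V2 → 45 mM × 109 mL ÷ 825 mM = 5.95 mL
monosodium phosphate: 1.38% w/v = 13.8 g/L → 13.8 × 0.109 L = 1.50 g
nickel chloride hexahydrate: 6.71 mg/L × 0.109 L = 0.73 mg
sodium chloride: 61.1 mmol/L × 58.4 g/mol × 0.109 L ÷ 1000 = 0.39 g
sodium citrate dihydrate: 0.261 g per 100 mL × 109 mL ÷ 100 = 0.28 g
tetracycline: V = C2·V2/C1 = 15.8 µg/mL × 109 mL ÷ 5680 µg/mL = 0.30 mL

Tris-HCl 5.95 mL; monosodium phosphate 1.50 g; nickel chloride hexahydrate 0.73 mg; sodium chloride 0.39 g; sodium citrate dihydrate 0.28 g; tetracycline 0.30 mL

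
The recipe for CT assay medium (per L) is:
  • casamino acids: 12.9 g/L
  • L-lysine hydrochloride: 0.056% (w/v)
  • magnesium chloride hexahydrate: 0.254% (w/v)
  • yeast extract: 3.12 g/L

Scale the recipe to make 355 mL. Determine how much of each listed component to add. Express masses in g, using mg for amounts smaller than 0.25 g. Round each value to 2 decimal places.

casamino acids 4.58 g; L-lysine hydrochloride 198.80 mg; magnesium chloride hexahydrate 0.90 g; yeast extract 1.11 g

Working volume: 355 mL = 0.355 L.
casamino acids: 12.9 g/L × 0.355 L = 4.58 g
L-lysine hydrochloride: 0.056% w/v = 0.56 g/L → 0.56 × 0.355 L = 0.1988 g = 198.80 mg
magnesium chloride hexahydrate: 0.254% w/v = 2.54 g/L → 2.54 × 0.355 L = 0.90 g
yeast extract: 3.12 g/L × 0.355 L = 1.11 g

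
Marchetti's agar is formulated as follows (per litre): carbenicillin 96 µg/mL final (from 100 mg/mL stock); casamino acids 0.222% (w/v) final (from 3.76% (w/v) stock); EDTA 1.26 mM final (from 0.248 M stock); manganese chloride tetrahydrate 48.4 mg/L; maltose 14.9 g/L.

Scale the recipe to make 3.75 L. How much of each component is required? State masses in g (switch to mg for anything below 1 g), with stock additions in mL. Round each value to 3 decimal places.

Working volume: 3.75 L.
carbenicillin: V = C2·V2/C1 = 96 µg/mL × 3750 mL ÷ 100000 µg/mL = 3.600 mL
casamino acids: dilute stock: 0.222% ÷ 3.76% × 3750 mL = 221.410 mL
EDTA: C1V1 = C2V2 → 1.26 mM × 3750 mL ÷ 248 mM = 19.052 mL
manganese chloride tetrahydrate: 48.4 mg/L × 3.75 L = 181.500 mg
maltose: 14.9 g/L × 3.75 L = 55.875 g

carbenicillin 3.600 mL; casamino acids 221.410 mL; EDTA 19.052 mL; manganese chloride tetrahydrate 181.500 mg; maltose 55.875 g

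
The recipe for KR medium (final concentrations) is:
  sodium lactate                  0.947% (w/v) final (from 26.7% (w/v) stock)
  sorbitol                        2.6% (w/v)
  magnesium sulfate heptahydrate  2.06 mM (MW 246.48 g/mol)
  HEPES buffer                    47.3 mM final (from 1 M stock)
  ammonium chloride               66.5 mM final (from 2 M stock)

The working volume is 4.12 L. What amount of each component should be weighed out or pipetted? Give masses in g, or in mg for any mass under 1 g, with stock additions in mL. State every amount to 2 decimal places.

sodium lactate 146.13 mL; sorbitol 107.12 g; magnesium sulfate heptahydrate 2.09 g; HEPES buffer 194.88 mL; ammonium chloride 136.99 mL

Scale factor relative to 1 L: 4.12.
sodium lactate: dilute stock: 0.947% ÷ 26.7% × 4120 mL = 146.13 mL
sorbitol: 2.6 g per 100 mL × 4120 mL ÷ 100 = 107.12 g
magnesium sulfate heptahydrate: 2.06 mmol/L × 246.48 g/mol × 4.12 L ÷ 1000 = 2.09 g
HEPES buffer: V = C2·V2/C1 = 47.3 mM × 4120 mL ÷ 1000 mM = 194.88 mL
ammonium chloride: V = C2·V2/C1 = 66.5 mM × 4120 mL ÷ 2000 mM = 136.99 mL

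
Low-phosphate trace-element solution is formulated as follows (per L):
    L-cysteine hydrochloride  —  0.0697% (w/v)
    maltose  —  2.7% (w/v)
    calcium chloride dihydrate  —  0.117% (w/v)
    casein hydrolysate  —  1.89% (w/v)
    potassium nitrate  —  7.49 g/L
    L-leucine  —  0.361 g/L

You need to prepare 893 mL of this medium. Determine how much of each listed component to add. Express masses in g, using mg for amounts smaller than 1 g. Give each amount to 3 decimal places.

Working volume: 893 mL = 0.893 L.
L-cysteine hydrochloride: 0.0697% w/v = 0.697 g/L → 0.697 × 0.893 L = 0.622421 g = 622.421 mg
maltose: 2.7 g per 100 mL × 893 mL ÷ 100 = 24.111 g
calcium chloride dihydrate: 0.117 g per 100 mL × 893 mL ÷ 100 = 1.045 g
casein hydrolysate: 1.89% w/v = 18.9 g/L → 18.9 × 0.893 L = 16.878 g
potassium nitrate: 7.49 g/L × 0.893 L = 6.689 g
L-leucine: 0.361 g/L × 0.893 L = 0.322373 g = 322.373 mg

L-cysteine hydrochloride 622.421 mg; maltose 24.111 g; calcium chloride dihydrate 1.045 g; casein hydrolysate 16.878 g; potassium nitrate 6.689 g; L-leucine 322.373 mg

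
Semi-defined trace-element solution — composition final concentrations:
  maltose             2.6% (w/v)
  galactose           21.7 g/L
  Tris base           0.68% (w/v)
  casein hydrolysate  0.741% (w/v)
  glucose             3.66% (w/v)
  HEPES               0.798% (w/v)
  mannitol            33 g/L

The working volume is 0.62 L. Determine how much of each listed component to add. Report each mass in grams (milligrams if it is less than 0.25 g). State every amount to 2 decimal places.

Working volume: 0.62 L.
maltose: 2.6% w/v = 26 g/L → 26 × 0.62 L = 16.12 g
galactose: 21.7 g/L × 0.62 L = 13.45 g
Tris base: 0.68 g per 100 mL × 620 mL ÷ 100 = 4.22 g
casein hydrolysate: 0.741 g per 100 mL × 620 mL ÷ 100 = 4.59 g
glucose: 3.66% w/v = 36.6 g/L → 36.6 × 0.62 L = 22.69 g
HEPES: 0.798% w/v = 7.98 g/L → 7.98 × 0.62 L = 4.95 g
mannitol: 33 g/L × 0.62 L = 20.46 g

maltose 16.12 g; galactose 13.45 g; Tris base 4.22 g; casein hydrolysate 4.59 g; glucose 22.69 g; HEPES 4.95 g; mannitol 20.46 g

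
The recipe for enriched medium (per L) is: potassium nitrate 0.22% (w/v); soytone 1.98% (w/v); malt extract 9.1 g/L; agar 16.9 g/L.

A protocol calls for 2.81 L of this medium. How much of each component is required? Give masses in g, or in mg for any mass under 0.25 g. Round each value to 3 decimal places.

Scale factor relative to 1 L: 2.81.
potassium nitrate: 0.22 g per 100 mL × 2810 mL ÷ 100 = 6.182 g
soytone: 1.98% w/v = 19.8 g/L → 19.8 × 2.81 L = 55.638 g
malt extract: 9.1 g/L × 2.81 L = 25.571 g
agar: 16.9 g/L × 2.81 L = 47.489 g

potassium nitrate 6.182 g; soytone 55.638 g; malt extract 25.571 g; agar 47.489 g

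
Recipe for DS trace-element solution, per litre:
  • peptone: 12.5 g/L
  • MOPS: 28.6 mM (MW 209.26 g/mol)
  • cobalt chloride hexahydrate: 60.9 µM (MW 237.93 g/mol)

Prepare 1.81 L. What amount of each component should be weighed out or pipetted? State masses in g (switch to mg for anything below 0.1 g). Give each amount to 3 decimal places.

peptone 22.625 g; MOPS 10.833 g; cobalt chloride hexahydrate 26.227 mg

Working volume: 1.81 L.
peptone: 12.5 g/L × 1.81 L = 22.625 g
MOPS: 28.6 mmol/L × 209.26 g/mol × 1.81 L ÷ 1000 = 10.833 g
cobalt chloride hexahydrate: 60.9 µmol/L × 237.93 g/mol × 1.81 L ÷ 1000 = 26.227 mg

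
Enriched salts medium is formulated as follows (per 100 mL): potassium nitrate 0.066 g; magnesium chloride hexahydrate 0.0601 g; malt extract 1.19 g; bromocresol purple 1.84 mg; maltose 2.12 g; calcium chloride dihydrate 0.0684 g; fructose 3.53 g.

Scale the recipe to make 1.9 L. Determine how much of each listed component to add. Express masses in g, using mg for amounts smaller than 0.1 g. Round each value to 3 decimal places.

potassium nitrate 1.254 g; magnesium chloride hexahydrate 1.142 g; malt extract 22.610 g; bromocresol purple 34.960 mg; maltose 40.280 g; calcium chloride dihydrate 1.300 g; fructose 67.070 g

Scale factor = 1900 mL / 100 mL = 19.
potassium nitrate: 0.066 g × (1900 mL / 100 mL) = 1.254 g
magnesium chloride hexahydrate: 0.0601 g × (1900 mL / 100 mL) = 1.142 g
malt extract: 1.19 g × (1900 mL / 100 mL) = 22.610 g
bromocresol purple: 1.84 mg × (1900 mL / 100 mL) = 34.960 mg
maltose: 2.12 g × (1900 mL / 100 mL) = 40.280 g
calcium chloride dihydrate: 0.0684 g × (1900 mL / 100 mL) = 1.300 g
fructose: 3.53 g × (1900 mL / 100 mL) = 67.070 g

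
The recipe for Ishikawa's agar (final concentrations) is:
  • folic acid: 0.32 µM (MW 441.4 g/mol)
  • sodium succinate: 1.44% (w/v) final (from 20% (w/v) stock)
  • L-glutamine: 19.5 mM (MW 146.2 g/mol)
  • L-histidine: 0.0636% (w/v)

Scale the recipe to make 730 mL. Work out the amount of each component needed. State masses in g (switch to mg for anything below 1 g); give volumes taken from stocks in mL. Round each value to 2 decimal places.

Working volume: 730 mL = 0.73 L.
folic acid: 0.32 µmol/L × 441.4 g/mol × 0.73 L ÷ 1000 = 0.10 mg
sodium succinate: dilute stock: 1.44% ÷ 20% × 730 mL = 52.56 mL
L-glutamine: 19.5 mmol/L × 146.2 g/mol × 0.73 L ÷ 1000 = 2.08 g
L-histidine: 0.0636% w/v = 0.636 g/L → 0.636 × 0.73 L = 0.46428 g = 464.28 mg

folic acid 0.10 mg; sodium succinate 52.56 mL; L-glutamine 2.08 g; L-histidine 464.28 mg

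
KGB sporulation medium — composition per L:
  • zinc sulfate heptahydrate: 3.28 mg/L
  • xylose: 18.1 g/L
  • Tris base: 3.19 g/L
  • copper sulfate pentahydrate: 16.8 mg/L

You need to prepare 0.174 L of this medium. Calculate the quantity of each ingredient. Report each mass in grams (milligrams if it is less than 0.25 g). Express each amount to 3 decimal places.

Working volume: 0.174 L.
zinc sulfate heptahydrate: 3.28 mg/L × 0.174 L = 0.571 mg
xylose: 18.1 g/L × 0.174 L = 3.149 g
Tris base: 3.19 g/L × 0.174 L = 0.555 g
copper sulfate pentahydrate: 16.8 mg/L × 0.174 L = 2.923 mg

zinc sulfate heptahydrate 0.571 mg; xylose 3.149 g; Tris base 0.555 g; copper sulfate pentahydrate 2.923 mg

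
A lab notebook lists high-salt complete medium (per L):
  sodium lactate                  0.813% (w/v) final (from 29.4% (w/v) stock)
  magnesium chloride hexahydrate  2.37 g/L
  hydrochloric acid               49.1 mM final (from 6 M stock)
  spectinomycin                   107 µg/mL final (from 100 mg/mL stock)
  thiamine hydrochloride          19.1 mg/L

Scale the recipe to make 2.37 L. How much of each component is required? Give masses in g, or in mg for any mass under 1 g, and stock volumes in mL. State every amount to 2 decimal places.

Scale factor relative to 1 L: 2.37.
sodium lactate: V = C2·V2/C1 = 0.813% ÷ 29.4% × 2370 mL = 65.54 mL
magnesium chloride hexahydrate: 2.37 g/L × 2.37 L = 5.62 g
hydrochloric acid: dilute stock: 49.1 mM × 2370 mL ÷ 6000 mM = 19.39 mL
spectinomycin: dilute stock: 107 µg/mL × 2370 mL ÷ 100000 µg/mL = 2.54 mL
thiamine hydrochloride: 19.1 mg/L × 2.37 L = 45.27 mg

sodium lactate 65.54 mL; magnesium chloride hexahydrate 5.62 g; hydrochloric acid 19.39 mL; spectinomycin 2.54 mL; thiamine hydrochloride 45.27 mg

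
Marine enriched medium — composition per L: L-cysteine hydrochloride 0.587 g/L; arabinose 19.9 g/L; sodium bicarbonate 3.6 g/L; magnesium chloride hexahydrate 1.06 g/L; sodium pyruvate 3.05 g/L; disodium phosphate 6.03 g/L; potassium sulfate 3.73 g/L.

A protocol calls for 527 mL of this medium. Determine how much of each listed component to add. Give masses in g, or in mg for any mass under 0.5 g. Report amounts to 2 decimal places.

Target volume = 527 mL = 0.527 L.
L-cysteine hydrochloride: 0.587 g/L × 0.527 L = 0.309349 g = 309.35 mg
arabinose: 19.9 g/L × 0.527 L = 10.49 g
sodium bicarbonate: 3.6 g/L × 0.527 L = 1.90 g
magnesium chloride hexahydrate: 1.06 g/L × 0.527 L = 0.56 g
sodium pyruvate: 3.05 g/L × 0.527 L = 1.61 g
disodium phosphate: 6.03 g/L × 0.527 L = 3.18 g
potassium sulfate: 3.73 g/L × 0.527 L = 1.97 g

L-cysteine hydrochloride 309.35 mg; arabinose 10.49 g; sodium bicarbonate 1.90 g; magnesium chloride hexahydrate 0.56 g; sodium pyruvate 1.61 g; disodium phosphate 3.18 g; potassium sulfate 1.97 g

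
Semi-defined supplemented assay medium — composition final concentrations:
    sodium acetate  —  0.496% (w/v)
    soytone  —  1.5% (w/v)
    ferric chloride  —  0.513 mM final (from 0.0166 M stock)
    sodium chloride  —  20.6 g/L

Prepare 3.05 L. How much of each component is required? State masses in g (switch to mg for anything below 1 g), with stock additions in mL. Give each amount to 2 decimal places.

Scale factor relative to 1 L: 3.05.
sodium acetate: 0.496% w/v = 4.96 g/L → 4.96 × 3.05 L = 15.13 g
soytone: 1.5% w/v = 15 g/L → 15 × 3.05 L = 45.75 g
ferric chloride: V = C2·V2/C1 = 0.513 mM × 3050 mL ÷ 16.6 mM = 94.26 mL
sodium chloride: 20.6 g/L × 3.05 L = 62.83 g

sodium acetate 15.13 g; soytone 45.75 g; ferric chloride 94.26 mL; sodium chloride 62.83 g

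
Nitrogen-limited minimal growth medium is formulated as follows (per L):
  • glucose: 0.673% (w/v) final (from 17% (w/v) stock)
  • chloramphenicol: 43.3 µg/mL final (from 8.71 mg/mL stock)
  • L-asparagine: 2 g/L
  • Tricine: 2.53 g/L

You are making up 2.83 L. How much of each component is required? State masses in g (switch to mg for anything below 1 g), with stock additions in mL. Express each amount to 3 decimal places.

Working volume: 2.83 L.
glucose: C1V1 = C2V2 → 0.673% ÷ 17% × 2830 mL = 112.035 mL
chloramphenicol: V = C2·V2/C1 = 43.3 µg/mL × 2830 mL ÷ 8710 µg/mL = 14.069 mL
L-asparagine: 2 g/L × 2.83 L = 5.660 g
Tricine: 2.53 g/L × 2.83 L = 7.160 g

glucose 112.035 mL; chloramphenicol 14.069 mL; L-asparagine 5.660 g; Tricine 7.160 g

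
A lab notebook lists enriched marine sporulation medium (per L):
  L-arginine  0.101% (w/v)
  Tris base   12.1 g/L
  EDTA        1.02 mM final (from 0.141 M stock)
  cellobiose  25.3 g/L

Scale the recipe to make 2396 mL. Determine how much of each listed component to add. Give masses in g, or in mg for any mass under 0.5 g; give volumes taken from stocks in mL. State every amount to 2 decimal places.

Scale factor relative to 1 L: 2.396.
L-arginine: 0.101% w/v = 1.01 g/L → 1.01 × 2.396 L = 2.42 g
Tris base: 12.1 g/L × 2.396 L = 28.99 g
EDTA: V = C2·V2/C1 = 1.02 mM × 2396 mL ÷ 141 mM = 17.33 mL
cellobiose: 25.3 g/L × 2.396 L = 60.62 g

L-arginine 2.42 g; Tris base 28.99 g; EDTA 17.33 mL; cellobiose 60.62 g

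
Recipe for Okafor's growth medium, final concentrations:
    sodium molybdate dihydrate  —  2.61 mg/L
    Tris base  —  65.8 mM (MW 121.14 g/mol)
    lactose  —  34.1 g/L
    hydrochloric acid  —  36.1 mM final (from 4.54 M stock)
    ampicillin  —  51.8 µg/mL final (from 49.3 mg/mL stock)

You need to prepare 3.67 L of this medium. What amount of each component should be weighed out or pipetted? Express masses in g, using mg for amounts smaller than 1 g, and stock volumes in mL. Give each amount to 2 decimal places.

Working volume: 3.67 L.
sodium molybdate dihydrate: 2.61 mg/L × 3.67 L = 9.58 mg
Tris base: 65.8 mmol/L × 121.14 g/mol × 3.67 L ÷ 1000 = 29.25 g
lactose: 34.1 g/L × 3.67 L = 125.15 g
hydrochloric acid: dilute stock: 36.1 mM × 3670 mL ÷ 4540 mM = 29.18 mL
ampicillin: dilute stock: 51.8 µg/mL × 3670 mL ÷ 49300 µg/mL = 3.86 mL

sodium molybdate dihydrate 9.58 mg; Tris base 29.25 g; lactose 125.15 g; hydrochloric acid 29.18 mL; ampicillin 3.86 mL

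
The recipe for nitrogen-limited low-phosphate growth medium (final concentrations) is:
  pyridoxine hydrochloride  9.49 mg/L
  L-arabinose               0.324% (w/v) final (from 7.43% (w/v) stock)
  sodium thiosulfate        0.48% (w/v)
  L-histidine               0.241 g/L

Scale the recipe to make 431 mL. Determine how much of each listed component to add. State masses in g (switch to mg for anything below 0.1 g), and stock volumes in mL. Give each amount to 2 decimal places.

Working volume: 431 mL = 0.431 L.
pyridoxine hydrochloride: 9.49 mg/L × 0.431 L = 4.09 mg
L-arabinose: V = C2·V2/C1 = 0.324% ÷ 7.43% × 431 mL = 18.79 mL
sodium thiosulfate: 0.48% w/v = 4.8 g/L → 4.8 × 0.431 L = 2.07 g
L-histidine: 0.241 g/L × 0.431 L = 0.10 g

pyridoxine hydrochloride 4.09 mg; L-arabinose 18.79 mL; sodium thiosulfate 2.07 g; L-histidine 0.10 g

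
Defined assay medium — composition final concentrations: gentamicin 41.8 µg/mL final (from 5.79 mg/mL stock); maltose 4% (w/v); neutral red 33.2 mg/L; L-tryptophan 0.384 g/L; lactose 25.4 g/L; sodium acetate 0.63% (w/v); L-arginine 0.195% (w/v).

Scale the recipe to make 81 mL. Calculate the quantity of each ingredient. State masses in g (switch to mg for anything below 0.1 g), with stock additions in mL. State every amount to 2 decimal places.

Working volume: 81 mL = 0.081 L.
gentamicin: dilute stock: 41.8 µg/mL × 81 mL ÷ 5790 µg/mL = 0.58 mL
maltose: 4% w/v = 40 g/L → 40 × 0.081 L = 3.24 g
neutral red: 33.2 mg/L × 0.081 L = 2.69 mg
L-tryptophan: 0.384 g/L × 0.081 L = 0.031104 g = 31.10 mg
lactose: 25.4 g/L × 0.081 L = 2.06 g
sodium acetate: 0.63% w/v = 6.3 g/L → 6.3 × 0.081 L = 0.51 g
L-arginine: 0.195 g per 100 mL × 81 mL ÷ 100 = 0.16 g

gentamicin 0.58 mL; maltose 3.24 g; neutral red 2.69 mg; L-tryptophan 31.10 mg; lactose 2.06 g; sodium acetate 0.51 g; L-arginine 0.16 g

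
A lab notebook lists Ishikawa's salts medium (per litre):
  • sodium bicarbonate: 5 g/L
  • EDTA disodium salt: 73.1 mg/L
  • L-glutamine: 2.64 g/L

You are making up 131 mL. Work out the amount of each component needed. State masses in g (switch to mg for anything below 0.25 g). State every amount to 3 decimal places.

Target volume = 131 mL = 0.131 L.
sodium bicarbonate: 5 g/L × 0.131 L = 0.655 g
EDTA disodium salt: 73.1 mg/L × 0.131 L = 9.576 mg
L-glutamine: 2.64 g/L × 0.131 L = 0.346 g

sodium bicarbonate 0.655 g; EDTA disodium salt 9.576 mg; L-glutamine 0.346 g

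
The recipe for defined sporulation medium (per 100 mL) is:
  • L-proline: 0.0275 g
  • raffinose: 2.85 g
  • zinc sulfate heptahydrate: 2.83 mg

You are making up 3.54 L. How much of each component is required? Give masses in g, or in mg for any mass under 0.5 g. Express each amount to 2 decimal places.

Ratio of target to recipe volume: 3540 / 100 = 35.4.
L-proline: 0.0275 g × (3540 mL / 100 mL) = 0.97 g
raffinose: 2.85 g × (3540 mL / 100 mL) = 100.89 g
zinc sulfate heptahydrate: 2.83 mg × (3540 mL / 100 mL) = 100.18 mg

L-proline 0.97 g; raffinose 100.89 g; zinc sulfate heptahydrate 100.18 mg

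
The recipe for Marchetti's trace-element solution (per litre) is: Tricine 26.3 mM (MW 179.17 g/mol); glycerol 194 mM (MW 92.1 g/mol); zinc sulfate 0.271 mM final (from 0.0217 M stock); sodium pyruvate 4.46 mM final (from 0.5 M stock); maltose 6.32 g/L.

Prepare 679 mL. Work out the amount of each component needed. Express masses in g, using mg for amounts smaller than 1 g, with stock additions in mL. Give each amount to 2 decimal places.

Tricine 3.20 g; glycerol 12.13 g; zinc sulfate 8.48 mL; sodium pyruvate 6.06 mL; maltose 4.29 g

Target volume = 679 mL = 0.679 L.
Tricine: 26.3 mmol/L × 179.17 g/mol × 0.679 L ÷ 1000 = 3.20 g
glycerol: 194 mmol/L × 92.1 g/mol × 0.679 L ÷ 1000 = 12.13 g
zinc sulfate: dilute stock: 0.271 mM × 679 mL ÷ 21.7 mM = 8.48 mL
sodium pyruvate: dilute stock: 4.46 mM × 679 mL ÷ 500 mM = 6.06 mL
maltose: 6.32 g/L × 0.679 L = 4.29 g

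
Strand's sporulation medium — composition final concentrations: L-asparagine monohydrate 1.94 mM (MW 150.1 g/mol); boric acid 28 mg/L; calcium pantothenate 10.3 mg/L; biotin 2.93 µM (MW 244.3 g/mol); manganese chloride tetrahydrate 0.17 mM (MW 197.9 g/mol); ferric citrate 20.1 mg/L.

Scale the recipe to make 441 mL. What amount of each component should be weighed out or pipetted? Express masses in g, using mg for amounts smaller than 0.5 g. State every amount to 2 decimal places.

L-asparagine monohydrate 128.42 mg; boric acid 12.35 mg; calcium pantothenate 4.54 mg; biotin 0.32 mg; manganese chloride tetrahydrate 14.84 mg; ferric citrate 8.86 mg

Target volume = 441 mL = 0.441 L.
L-asparagine monohydrate: 1.94 mmol/L × 150.1 mg/mmol × 0.441 L = 128.42 mg
boric acid: 28 mg/L × 0.441 L = 12.35 mg
calcium pantothenate: 10.3 mg/L × 0.441 L = 4.54 mg
biotin: 2.93 µmol/L × 244.3 g/mol × 0.441 L ÷ 1000 = 0.32 mg
manganese chloride tetrahydrate: 0.17 mmol/L × 197.9 mg/mmol × 0.441 L = 14.84 mg
ferric citrate: 20.1 mg/L × 0.441 L = 8.86 mg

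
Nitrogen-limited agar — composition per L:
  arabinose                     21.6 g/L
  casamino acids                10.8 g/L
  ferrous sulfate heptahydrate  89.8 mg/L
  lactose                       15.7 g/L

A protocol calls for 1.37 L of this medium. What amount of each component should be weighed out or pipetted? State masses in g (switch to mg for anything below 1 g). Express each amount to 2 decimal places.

Working volume: 1.37 L.
arabinose: 21.6 g/L × 1.37 L = 29.59 g
casamino acids: 10.8 g/L × 1.37 L = 14.80 g
ferrous sulfate heptahydrate: 89.8 mg/L × 1.37 L = 123.03 mg
lactose: 15.7 g/L × 1.37 L = 21.51 g

arabinose 29.59 g; casamino acids 14.80 g; ferrous sulfate heptahydrate 123.03 mg; lactose 21.51 g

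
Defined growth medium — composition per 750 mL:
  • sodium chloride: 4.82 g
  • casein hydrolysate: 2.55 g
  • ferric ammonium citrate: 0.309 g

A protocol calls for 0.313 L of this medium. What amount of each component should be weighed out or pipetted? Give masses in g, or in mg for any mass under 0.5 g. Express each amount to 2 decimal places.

Scale factor = 313 mL / 750 mL = 0.417333.
sodium chloride: 4.82 g × (313 mL / 750 mL) = 2.01 g
casein hydrolysate: 2.55 g × (313 mL / 750 mL) = 1.06 g
ferric ammonium citrate: 0.309 g × (313 mL / 750 mL) = 0.128956 g = 128.96 mg

sodium chloride 2.01 g; casein hydrolysate 1.06 g; ferric ammonium citrate 128.96 mg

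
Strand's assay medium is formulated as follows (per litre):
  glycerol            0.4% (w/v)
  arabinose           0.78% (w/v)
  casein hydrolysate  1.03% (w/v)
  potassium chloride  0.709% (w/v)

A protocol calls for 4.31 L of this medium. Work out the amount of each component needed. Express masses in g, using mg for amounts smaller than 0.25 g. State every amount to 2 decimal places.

glycerol 17.24 g; arabinose 33.62 g; casein hydrolysate 44.39 g; potassium chloride 30.56 g

Working volume: 4.31 L.
glycerol: 0.4 g per 100 mL × 4310 mL ÷ 100 = 17.24 g
arabinose: 0.78 g per 100 mL × 4310 mL ÷ 100 = 33.62 g
casein hydrolysate: 1.03 g per 100 mL × 4310 mL ÷ 100 = 44.39 g
potassium chloride: 0.709 g per 100 mL × 4310 mL ÷ 100 = 30.56 g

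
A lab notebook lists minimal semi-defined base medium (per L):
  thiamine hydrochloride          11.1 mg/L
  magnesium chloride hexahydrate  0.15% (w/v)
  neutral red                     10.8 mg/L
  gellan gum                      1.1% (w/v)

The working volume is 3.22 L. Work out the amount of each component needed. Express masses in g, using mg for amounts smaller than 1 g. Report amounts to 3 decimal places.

thiamine hydrochloride 35.742 mg; magnesium chloride hexahydrate 4.830 g; neutral red 34.776 mg; gellan gum 35.420 g

Working volume: 3.22 L.
thiamine hydrochloride: 11.1 mg/L × 3.22 L = 35.742 mg
magnesium chloride hexahydrate: 0.15% w/v = 1.5 g/L → 1.5 × 3.22 L = 4.830 g
neutral red: 10.8 mg/L × 3.22 L = 34.776 mg
gellan gum: 1.1% w/v = 11 g/L → 11 × 3.22 L = 35.420 g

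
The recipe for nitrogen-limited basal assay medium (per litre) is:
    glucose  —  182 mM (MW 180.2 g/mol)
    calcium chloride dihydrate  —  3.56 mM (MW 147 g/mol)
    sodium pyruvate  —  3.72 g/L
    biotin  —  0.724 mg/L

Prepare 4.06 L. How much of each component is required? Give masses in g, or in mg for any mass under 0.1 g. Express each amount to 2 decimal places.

Scale factor relative to 1 L: 4.06.
glucose: 182 mmol/L × 180.2 g/mol × 4.06 L ÷ 1000 = 133.15 g
calcium chloride dihydrate: 3.56 mmol/L × 147 g/mol × 4.06 L ÷ 1000 = 2.12 g
sodium pyruvate: 3.72 g/L × 4.06 L = 15.10 g
biotin: 0.724 mg/L × 4.06 L = 2.94 mg

glucose 133.15 g; calcium chloride dihydrate 2.12 g; sodium pyruvate 15.10 g; biotin 2.94 mg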